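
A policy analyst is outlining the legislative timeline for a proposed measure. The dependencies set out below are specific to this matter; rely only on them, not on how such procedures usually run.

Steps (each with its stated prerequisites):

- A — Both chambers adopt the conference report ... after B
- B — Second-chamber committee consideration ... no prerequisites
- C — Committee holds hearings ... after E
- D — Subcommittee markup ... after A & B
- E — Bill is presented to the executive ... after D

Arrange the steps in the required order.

B has no prerequisites → B first.
Next only A has its prerequisites met → A.
Next only D has its prerequisites met → D.
E is the only step now ready → E.
C is the only step now ready → C.

B, A, D, E, C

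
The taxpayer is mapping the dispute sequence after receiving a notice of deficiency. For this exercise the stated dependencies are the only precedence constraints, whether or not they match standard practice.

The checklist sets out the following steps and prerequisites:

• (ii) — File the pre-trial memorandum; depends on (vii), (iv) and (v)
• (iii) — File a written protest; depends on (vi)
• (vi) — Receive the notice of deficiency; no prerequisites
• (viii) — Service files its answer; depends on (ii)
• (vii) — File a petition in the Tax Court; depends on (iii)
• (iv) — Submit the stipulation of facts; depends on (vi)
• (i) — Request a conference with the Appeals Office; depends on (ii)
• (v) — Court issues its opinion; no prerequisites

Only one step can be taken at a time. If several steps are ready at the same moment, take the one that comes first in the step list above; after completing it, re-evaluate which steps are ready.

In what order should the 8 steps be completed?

(vi) (iii) (vii) (iv) (v) (ii) (viii) (i)

(vi) and (v) have no prerequisites; (vi) is listed earlier, so (vi) is first.
Ready: (iii), (iv) and (v). (iii) is listed earlier → (iii).
(vii) now also ready, so the ready set is {(vii), (iv), (v)}; (vii) is listed earlier → (vii).
Ready: (iv) and (v). (iv) is listed earlier → (iv).
Next only (v) has its prerequisites met → (v).
Next only (ii) has its prerequisites met → (ii).
Now (viii) and (i) have their prerequisites met. (viii) is listed earlier, so (viii) next.
(i) needed (ii), now all done → (i).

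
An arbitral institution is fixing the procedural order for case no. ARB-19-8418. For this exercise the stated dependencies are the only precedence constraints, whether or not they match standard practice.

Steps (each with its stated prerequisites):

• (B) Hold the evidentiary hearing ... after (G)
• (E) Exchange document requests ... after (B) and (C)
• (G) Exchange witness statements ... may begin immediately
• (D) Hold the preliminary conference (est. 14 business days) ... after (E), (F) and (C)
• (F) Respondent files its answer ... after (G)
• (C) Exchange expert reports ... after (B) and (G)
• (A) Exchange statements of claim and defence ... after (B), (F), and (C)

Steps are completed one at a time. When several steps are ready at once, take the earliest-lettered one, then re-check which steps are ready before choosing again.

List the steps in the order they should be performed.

Only (G) has no prerequisites, so it is first.
(B) and (F) are both available; (B) has the earlier label → (B).
(C) now also ready, so the ready set is {(C), (F)}; (C) has the earlier label → (C).
(E) now also ready, so the ready set is {(E), (F)}; (E) has the earlier label → (E).
Next only (F) has its prerequisites met → (F).
Ready: (A) and (D). (A) has the earlier label → (A).
Next only (D) has its prerequisites met → (D).

(G), (B), (C), (E), (F), (A), (D)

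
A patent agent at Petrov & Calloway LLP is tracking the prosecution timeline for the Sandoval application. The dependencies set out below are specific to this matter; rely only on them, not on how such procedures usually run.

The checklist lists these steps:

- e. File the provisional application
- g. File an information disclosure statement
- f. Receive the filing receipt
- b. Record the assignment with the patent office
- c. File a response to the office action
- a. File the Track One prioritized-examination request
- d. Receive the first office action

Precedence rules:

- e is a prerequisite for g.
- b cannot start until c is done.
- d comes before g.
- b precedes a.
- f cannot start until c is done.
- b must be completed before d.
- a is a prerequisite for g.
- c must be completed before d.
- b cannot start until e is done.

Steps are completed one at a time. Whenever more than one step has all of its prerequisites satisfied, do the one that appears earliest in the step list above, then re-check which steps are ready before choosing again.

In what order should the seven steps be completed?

e, c, f, b, a, d, g

e and c have no prerequisites; e is listed earlier, so e is first.
c is the only step now ready → c.
Ready: f and b. f is listed earlier → f.
Next only b has its prerequisites met → b.
Ready: a and d. a is listed earlier → a.
d needed b and c, now all done → d.
g needed e, a and d, now all done → g.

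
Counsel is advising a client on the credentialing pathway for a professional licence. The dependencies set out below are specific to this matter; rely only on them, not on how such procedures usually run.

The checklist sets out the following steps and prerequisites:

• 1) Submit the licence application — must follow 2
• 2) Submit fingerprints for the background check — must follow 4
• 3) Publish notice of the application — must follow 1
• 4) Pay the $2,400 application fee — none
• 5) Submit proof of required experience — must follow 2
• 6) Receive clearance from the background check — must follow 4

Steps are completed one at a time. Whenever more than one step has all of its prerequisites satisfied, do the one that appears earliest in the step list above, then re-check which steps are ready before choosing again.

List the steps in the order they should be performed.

4 2 1 3 5 6

4 is the only step with nothing outstanding, so it goes first.
Now 2 and 6 have their prerequisites met. 2 is listed earlier, so 2 next.
1 and 5 now also ready, so the ready set is {1, 5, 6}; 1 is listed earlier → 1.
3 now also ready, so the ready set is {3, 5, 6}; 3 is listed earlier → 3.
Ready: 5 and 6. 5 is listed earlier → 5.
Next only 6 has its prerequisites met → 6.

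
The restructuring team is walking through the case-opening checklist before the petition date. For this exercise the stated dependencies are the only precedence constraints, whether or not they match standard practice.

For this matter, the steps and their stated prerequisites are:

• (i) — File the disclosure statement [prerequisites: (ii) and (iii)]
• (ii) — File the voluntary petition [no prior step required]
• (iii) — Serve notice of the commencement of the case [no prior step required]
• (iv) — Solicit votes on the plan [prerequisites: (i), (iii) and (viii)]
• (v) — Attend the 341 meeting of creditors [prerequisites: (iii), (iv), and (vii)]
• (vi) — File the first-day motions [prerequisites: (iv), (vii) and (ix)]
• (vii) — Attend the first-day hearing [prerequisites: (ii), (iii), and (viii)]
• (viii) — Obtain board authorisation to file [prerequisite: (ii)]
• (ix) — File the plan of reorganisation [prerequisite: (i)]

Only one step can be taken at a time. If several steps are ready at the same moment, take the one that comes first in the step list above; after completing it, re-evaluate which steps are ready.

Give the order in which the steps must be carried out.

(ii) → (iii) → (i) → (viii) → (iv) → (vii) → (v) → (ix) → (vi)

Nothing is required for (ii) and (iii). (ii) is listed earlier → (ii) first.
Ready: (iii) and (viii). (iii) is listed earlier → (iii).
Now (i) and (viii) have their prerequisites met. (i) is listed earlier, so (i) next.
(viii) and (ix) are both available; (viii) is listed earlier → (viii).
Ready: (iv), (vii) and (ix). (iv) is listed earlier → (iv).
Ready: (vii) and (ix). (vii) is listed earlier → (vii).
Now (v) and (ix) have their prerequisites met. (v) is listed earlier, so (v) next.
(ix) needed (i), now all done → (ix).
(vi) needed (iv), (vii) and (ix), now all done → (vi).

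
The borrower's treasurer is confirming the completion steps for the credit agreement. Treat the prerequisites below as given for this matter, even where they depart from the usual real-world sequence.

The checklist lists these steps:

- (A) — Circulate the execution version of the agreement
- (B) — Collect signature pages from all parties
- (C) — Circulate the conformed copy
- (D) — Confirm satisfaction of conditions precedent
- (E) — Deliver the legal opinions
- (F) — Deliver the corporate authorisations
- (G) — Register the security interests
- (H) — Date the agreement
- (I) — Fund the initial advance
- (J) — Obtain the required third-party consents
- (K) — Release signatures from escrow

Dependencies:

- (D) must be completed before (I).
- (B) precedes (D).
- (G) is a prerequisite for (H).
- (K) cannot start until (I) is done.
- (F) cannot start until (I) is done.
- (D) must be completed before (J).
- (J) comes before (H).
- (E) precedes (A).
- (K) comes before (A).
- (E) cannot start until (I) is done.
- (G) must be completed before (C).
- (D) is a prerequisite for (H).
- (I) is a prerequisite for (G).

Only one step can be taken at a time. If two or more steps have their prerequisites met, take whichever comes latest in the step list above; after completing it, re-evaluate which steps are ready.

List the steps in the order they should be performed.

(B) is the only step with nothing outstanding, so it goes first.
(D) needed (B), now all done → (D).
(J) and (I) are both available; (J) is listed later → (J).
(I) needed (D), now all done → (I).
Now (K), (G), (F) and (E) have their prerequisites met. (K) is listed later, so (K) next.
Now (G), (F) and (E) have their prerequisites met. (G) is listed later, so (G) next.
(H) and (C) now also ready, so the ready set is {(H), (F), (E), (C)}; (H) is listed later → (H).
Now (F), (E) and (C) have their prerequisites met. (F) is listed later, so (F) next.
(E) and (C) are both available; (E) is listed later → (E).
(A) now also ready, so the ready set is {(C), (A)}; (C) is listed later → (C).
(A) is the only step now ready → (A).

(B), (D), (J), (I), (K), (G), (H), (F), (E), (C), (A)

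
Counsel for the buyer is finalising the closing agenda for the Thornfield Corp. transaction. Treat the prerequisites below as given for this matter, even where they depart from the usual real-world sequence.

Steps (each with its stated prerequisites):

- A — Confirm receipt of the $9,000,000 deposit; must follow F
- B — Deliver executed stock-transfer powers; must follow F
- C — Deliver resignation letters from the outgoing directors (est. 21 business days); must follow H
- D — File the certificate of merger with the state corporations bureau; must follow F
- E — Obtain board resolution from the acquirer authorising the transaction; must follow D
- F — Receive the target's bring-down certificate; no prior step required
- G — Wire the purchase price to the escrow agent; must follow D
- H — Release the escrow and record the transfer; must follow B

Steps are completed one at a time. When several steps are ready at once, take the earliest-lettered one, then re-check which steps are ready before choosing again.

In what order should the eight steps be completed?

F, A, B, D, E, G, H, C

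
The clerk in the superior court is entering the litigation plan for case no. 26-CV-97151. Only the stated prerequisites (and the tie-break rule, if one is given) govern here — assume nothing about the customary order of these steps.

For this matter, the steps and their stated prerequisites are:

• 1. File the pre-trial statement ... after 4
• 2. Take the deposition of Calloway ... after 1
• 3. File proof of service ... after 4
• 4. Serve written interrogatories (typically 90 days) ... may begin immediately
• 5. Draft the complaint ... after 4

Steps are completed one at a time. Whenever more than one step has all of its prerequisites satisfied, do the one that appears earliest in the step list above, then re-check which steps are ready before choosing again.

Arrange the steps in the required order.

4, 1, 2, 3, 5

4 has no prerequisites → 4 first.
Now 1, 3 and 5 have their prerequisites met. 1 is listed earlier, so 1 next.
2 now also ready, so the ready set is {2, 3, 5}; 2 is listed earlier → 2.
Ready: 3 and 5. 3 is listed earlier → 3.
5 is the only step now ready → 5.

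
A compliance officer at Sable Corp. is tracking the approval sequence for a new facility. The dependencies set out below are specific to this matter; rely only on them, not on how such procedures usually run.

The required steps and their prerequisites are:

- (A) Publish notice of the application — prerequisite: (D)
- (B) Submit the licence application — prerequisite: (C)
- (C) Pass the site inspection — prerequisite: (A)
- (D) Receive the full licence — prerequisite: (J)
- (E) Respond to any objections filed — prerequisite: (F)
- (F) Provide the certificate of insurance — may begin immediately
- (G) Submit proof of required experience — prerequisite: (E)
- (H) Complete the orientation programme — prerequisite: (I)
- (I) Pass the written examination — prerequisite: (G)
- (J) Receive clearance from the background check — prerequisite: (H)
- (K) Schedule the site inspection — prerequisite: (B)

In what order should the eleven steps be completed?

(F) is the only step with nothing outstanding, so it goes first.
Next only (E) has its prerequisites met → (E).
(G) needed (E), now all done → (G).
Next only (I) has its prerequisites met → (I).
Next only (H) has its prerequisites met → (H).
Next only (J) has its prerequisites met → (J).
(D) is the only step now ready → (D).
Next only (A) has its prerequisites met → (A).
(C) is the only step now ready → (C).
(B) needed (C), now all done → (B).
Next only (K) has its prerequisites met → (K).

(F), (E), (G), (I), (H), (J), (D), (A), (C), (B), (K)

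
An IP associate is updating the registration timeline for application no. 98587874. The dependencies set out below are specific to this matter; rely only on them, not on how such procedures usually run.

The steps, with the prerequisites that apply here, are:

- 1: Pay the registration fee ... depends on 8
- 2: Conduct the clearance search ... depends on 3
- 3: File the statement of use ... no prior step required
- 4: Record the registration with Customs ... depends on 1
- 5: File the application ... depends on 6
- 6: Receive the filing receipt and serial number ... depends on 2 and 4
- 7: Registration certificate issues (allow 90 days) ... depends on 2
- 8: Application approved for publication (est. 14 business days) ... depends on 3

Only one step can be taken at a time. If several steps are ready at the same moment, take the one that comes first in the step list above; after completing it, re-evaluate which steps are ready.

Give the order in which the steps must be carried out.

3 has no prerequisites → 3 first.
Now 2 and 8 have their prerequisites met. 2 is listed earlier, so 2 next.
7 now also ready, so the ready set is {7, 8}; 7 is listed earlier → 7.
8 needed 3, now all done → 8.
1 needed 8, now all done → 1.
4 needed 1, now all done → 4.
6 is the only step now ready → 6.
5 needed 6, now all done → 5.

3 2 7 8 1 4 6 5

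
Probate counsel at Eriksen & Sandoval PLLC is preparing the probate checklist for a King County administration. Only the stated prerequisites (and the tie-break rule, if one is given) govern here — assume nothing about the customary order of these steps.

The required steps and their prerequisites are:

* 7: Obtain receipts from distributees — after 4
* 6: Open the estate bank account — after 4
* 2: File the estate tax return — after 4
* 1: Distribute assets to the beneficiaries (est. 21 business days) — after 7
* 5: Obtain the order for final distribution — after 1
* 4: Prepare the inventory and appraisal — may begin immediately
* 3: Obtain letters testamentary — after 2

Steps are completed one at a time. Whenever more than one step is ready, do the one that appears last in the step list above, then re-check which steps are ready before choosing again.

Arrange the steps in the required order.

Only 4 has no prerequisites, so it is first.
2, 6 and 7 are all available; 2 is listed later → 2.
Now 3, 6 and 7 have their prerequisites met. 3 is listed later, so 3 next.
Now 6 and 7 have their prerequisites met. 6 is listed later, so 6 next.
Next only 7 has its prerequisites met → 7.
1 needed 7, now all done → 1.
5 needed 1, now all done → 5.

4 2 3 6 7 1 5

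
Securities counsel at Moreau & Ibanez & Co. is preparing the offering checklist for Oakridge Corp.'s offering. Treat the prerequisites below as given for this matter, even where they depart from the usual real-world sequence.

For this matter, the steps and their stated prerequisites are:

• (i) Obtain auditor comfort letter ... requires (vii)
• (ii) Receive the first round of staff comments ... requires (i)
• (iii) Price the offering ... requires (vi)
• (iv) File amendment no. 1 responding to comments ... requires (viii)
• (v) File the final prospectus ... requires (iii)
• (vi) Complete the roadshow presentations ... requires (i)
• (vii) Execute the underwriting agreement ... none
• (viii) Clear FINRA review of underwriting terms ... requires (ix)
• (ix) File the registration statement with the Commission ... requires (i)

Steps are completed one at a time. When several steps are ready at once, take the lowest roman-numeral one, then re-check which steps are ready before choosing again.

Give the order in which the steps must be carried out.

Only (vii) has no prerequisites, so it is first.
(i) needed (vii), now all done → (i).
Now (ii), (vi) and (ix) have their prerequisites met. (ii) has the earlier label, so (ii) next.
(vi) and (ix) are both available; (vi) has the earlier label → (vi).
(iii) now also ready, so the ready set is {(iii), (ix)}; (iii) has the earlier label → (iii).
(v) now also ready, so the ready set is {(v), (ix)}; (v) has the earlier label → (v).
(ix) needed (i), now all done → (ix).
(viii) is the only step now ready → (viii).
(iv) needed (viii), now all done → (iv).

(vii) → (i) → (ii) → (vi) → (iii) → (v) → (ix) → (viii) → (iv)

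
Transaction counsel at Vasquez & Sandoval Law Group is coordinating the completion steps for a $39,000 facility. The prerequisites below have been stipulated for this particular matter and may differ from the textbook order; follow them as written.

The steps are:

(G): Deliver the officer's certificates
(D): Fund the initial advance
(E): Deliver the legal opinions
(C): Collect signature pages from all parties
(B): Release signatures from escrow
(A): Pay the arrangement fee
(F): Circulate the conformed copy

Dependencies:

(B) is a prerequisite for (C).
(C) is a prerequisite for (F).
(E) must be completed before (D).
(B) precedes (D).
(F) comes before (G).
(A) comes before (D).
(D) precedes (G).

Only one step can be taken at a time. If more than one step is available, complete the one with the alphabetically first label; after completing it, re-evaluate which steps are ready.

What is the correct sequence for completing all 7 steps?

(A), (B), (C), (E), (D), (F), (G)

(A), (B) and (E) have no prerequisites; (A) has the earlier label, so (A) is first.
Ready: (B) and (E). (B) has the earlier label → (B).
(C) now also ready, so the ready set is {(C), (E)}; (C) has the earlier label → (C).
(E) and (F) are both available; (E) has the earlier label → (E).
(D) now also ready, so the ready set is {(D), (F)}; (D) has the earlier label → (D).
That leaves (F) as the only ready step → (F).
Next only (G) has its prerequisites met → (G).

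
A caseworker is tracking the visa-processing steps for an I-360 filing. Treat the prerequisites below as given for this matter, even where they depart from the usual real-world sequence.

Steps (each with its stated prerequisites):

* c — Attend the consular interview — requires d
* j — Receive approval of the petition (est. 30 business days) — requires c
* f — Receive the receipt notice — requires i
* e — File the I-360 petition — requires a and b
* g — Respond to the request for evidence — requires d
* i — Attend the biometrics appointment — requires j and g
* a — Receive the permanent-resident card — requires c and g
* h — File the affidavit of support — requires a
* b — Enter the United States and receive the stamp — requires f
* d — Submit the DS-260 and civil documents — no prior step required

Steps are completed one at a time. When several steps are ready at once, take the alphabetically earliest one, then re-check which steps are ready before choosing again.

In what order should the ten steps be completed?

d → c → g → a → h → j → i → f → b → e

d is the only step with nothing outstanding, so it goes first.
c and g are both available; c has the earlier label → c.
g and j are both available; g has the earlier label → g.
a now also ready, so the ready set is {a, j}; a has the earlier label → a.
Ready: h and j. h has the earlier label → h.
j is the only step now ready → j.
i needed g and j, now all done → i.
f needed i, now all done → f.
Next only b has its prerequisites met → b.
Next only e has its prerequisites met → e.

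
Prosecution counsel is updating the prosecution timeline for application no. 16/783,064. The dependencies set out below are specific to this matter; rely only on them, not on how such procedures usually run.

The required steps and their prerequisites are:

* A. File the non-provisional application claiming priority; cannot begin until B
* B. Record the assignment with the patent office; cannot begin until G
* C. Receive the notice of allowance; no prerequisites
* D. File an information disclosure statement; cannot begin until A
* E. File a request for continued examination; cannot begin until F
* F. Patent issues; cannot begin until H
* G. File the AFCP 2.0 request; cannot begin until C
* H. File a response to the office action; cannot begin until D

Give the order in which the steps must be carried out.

C is the only step with nothing outstanding, so it goes first.
G is the only step now ready → G.
B needed G, now all done → B.
A needed B, now all done → A.
D needed A, now all done → D.
H needed D, now all done → H.
F is the only step now ready → F.
E needed F, now all done → E.

C → G → B → A → D → H → F → E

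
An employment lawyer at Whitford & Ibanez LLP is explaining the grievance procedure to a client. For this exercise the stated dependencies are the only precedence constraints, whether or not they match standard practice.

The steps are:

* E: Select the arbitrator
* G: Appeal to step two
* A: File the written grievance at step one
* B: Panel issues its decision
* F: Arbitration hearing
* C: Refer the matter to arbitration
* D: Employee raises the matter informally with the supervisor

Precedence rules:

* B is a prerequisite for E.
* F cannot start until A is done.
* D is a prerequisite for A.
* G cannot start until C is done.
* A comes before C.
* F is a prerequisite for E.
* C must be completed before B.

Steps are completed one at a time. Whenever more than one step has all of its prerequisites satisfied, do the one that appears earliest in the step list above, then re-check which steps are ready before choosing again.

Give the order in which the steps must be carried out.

D is the only step with nothing outstanding, so it goes first.
A needed D, now all done → A.
Now F and C have their prerequisites met. F is listed earlier, so F next.
C needed A, now all done → C.
Now G and B have their prerequisites met. G is listed earlier, so G next.
B needed C, now all done → B.
That leaves E as the only ready step → E.

D, A, F, C, G, B, E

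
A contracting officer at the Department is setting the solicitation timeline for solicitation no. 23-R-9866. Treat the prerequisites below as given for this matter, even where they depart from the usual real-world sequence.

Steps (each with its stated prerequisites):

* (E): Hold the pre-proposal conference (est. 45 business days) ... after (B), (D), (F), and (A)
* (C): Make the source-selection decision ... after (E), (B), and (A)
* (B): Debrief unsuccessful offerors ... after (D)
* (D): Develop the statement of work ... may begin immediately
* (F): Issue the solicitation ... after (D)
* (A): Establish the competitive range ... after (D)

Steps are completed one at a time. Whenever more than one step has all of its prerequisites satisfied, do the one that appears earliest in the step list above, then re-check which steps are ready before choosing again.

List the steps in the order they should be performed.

(D), (B), (F), (A), (E), (C)

Only (D) has no prerequisites, so it is first.
Ready: (B), (F) and (A). (B) is listed earlier → (B).
Ready: (F) and (A). (F) is listed earlier → (F).
(A) is the only step now ready → (A).
(E) is the only step now ready → (E).
Next only (C) has its prerequisites met → (C).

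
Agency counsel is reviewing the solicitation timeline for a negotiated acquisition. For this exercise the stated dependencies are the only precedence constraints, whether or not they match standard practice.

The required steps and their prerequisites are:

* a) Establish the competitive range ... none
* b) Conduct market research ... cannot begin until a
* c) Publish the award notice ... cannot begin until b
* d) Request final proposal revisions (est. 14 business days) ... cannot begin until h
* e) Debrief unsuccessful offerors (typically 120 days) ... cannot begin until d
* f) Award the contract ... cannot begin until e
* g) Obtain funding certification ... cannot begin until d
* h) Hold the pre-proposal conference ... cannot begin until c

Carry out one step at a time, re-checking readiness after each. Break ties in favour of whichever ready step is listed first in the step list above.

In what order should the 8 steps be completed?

a → b → c → h → d → e → f → g

a has no prerequisites → a first.
b needed a, now all done → b.
Next only c has its prerequisites met → c.
Next only h has its prerequisites met → h.
d needed h, now all done → d.
Ready: e and g. e is listed earlier → e.
f now also ready, so the ready set is {f, g}; f is listed earlier → f.
g is the only step now ready → g.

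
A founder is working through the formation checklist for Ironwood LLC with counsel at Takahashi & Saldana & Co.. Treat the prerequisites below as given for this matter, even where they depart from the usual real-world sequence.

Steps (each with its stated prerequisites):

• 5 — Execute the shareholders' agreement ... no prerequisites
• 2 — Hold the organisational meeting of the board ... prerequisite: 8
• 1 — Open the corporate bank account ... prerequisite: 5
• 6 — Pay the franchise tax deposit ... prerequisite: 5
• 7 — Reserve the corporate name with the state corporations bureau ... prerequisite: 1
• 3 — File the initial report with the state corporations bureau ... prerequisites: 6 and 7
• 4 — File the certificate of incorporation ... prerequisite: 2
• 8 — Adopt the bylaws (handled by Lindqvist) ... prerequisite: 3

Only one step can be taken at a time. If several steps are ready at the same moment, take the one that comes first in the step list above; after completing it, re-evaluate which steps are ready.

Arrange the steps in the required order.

Only 5 has no prerequisites, so it is first.
1 and 6 are both available; 1 is listed earlier → 1.
Now 6 and 7 have their prerequisites met. 6 is listed earlier, so 6 next.
7 needed 1, now all done → 7.
That leaves 3 as the only ready step → 3.
Next only 8 has its prerequisites met → 8.
That leaves 2 as the only ready step → 2.
4 needed 2, now all done → 4.

5 → 1 → 6 → 7 → 3 → 8 → 2 → 4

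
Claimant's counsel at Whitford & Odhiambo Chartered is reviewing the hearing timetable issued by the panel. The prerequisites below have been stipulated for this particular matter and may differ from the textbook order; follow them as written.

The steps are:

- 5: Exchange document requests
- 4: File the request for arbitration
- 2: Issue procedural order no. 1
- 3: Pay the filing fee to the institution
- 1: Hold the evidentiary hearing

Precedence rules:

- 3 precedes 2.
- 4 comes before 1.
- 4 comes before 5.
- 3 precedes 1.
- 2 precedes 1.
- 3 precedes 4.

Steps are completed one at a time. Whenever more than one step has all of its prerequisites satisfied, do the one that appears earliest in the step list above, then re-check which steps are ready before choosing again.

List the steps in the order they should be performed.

3, 4, 5, 2, 1

3 is the only step with nothing outstanding, so it goes first.
Now 4 and 2 have their prerequisites met. 4 is listed earlier, so 4 next.
5 and 2 are both available; 5 is listed earlier → 5.
2 needed 3, now all done → 2.
Next only 1 has its prerequisites met → 1.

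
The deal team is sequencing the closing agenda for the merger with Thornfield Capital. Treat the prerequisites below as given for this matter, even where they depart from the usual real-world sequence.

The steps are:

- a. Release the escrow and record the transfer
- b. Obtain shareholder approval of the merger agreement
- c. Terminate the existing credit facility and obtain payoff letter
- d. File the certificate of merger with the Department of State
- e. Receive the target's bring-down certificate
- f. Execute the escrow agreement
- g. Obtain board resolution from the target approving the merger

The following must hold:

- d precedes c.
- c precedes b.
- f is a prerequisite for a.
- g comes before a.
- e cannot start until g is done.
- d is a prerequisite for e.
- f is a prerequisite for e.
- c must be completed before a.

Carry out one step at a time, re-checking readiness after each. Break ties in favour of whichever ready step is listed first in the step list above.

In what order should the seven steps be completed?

d c b f g a e

Nothing is required for d, f and g. d is listed earlier → d first.
c, f and g are all available; c is listed earlier → c.
b now also ready, so the ready set is {b, f, g}; b is listed earlier → b.
f and g are both available; f is listed earlier → f.
Next only g has its prerequisites met → g.
Now a and e have their prerequisites met. a is listed earlier, so a next.
e is the only step now ready → e.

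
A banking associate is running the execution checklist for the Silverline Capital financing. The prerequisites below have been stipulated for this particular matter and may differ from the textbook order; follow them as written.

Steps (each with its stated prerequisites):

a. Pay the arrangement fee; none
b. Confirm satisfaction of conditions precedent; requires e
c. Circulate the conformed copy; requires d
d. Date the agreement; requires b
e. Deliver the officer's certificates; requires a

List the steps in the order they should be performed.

a, e, b, d, c

Only a has no prerequisites, so it is first.
That leaves e as the only ready step → e.
b needed e, now all done → b.
d is the only step now ready → d.
That leaves c as the only ready step → c.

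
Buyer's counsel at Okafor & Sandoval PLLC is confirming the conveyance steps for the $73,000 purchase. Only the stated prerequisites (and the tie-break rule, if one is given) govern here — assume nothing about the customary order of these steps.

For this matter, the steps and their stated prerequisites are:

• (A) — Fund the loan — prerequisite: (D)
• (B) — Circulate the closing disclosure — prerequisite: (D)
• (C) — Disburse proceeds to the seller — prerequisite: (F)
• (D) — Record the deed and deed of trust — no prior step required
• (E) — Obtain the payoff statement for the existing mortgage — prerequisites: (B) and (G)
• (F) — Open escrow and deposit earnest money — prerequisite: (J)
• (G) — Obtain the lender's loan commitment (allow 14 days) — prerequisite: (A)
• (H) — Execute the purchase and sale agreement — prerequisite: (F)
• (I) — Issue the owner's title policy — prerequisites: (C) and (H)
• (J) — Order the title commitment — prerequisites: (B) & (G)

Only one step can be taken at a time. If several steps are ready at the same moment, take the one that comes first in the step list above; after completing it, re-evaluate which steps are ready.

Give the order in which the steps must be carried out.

(D) has no prerequisites → (D) first.
Now (A) and (B) have their prerequisites met. (A) is listed earlier, so (A) next.
Ready: (B) and (G). (B) is listed earlier → (B).
(G) needed (A), now all done → (G).
(E) and (J) are both available; (E) is listed earlier → (E).
(J) needed (B) and (G), now all done → (J).
Next only (F) has its prerequisites met → (F).
Ready: (C) and (H). (C) is listed earlier → (C).
(H) needed (F), now all done → (H).
Next only (I) has its prerequisites met → (I).

(D) → (A) → (B) → (G) → (E) → (J) → (F) → (C) → (H) → (I)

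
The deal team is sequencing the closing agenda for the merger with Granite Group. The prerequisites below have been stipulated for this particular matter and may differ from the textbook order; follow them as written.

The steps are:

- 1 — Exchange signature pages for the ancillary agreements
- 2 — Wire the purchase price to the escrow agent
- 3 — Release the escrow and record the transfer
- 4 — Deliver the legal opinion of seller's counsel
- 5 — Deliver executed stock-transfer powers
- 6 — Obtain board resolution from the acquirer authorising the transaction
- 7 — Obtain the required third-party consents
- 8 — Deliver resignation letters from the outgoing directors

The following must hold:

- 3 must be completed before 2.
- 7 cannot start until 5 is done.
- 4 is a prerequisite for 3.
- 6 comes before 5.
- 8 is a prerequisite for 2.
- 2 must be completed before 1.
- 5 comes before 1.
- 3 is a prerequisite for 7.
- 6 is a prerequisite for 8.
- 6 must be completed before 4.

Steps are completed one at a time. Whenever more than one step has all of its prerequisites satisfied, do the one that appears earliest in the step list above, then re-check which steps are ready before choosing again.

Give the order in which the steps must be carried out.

6 4 3 5 7 8 2 1

Only 6 has no prerequisites, so it is first.
4, 5 and 8 are all available; 4 is listed earlier → 4.
Ready: 3, 5 and 8. 3 is listed earlier → 3.
5 and 8 are both available; 5 is listed earlier → 5.
7 now also ready, so the ready set is {7, 8}; 7 is listed earlier → 7.
Next only 8 has its prerequisites met → 8.
Next only 2 has its prerequisites met → 2.
That leaves 1 as the only ready step → 1.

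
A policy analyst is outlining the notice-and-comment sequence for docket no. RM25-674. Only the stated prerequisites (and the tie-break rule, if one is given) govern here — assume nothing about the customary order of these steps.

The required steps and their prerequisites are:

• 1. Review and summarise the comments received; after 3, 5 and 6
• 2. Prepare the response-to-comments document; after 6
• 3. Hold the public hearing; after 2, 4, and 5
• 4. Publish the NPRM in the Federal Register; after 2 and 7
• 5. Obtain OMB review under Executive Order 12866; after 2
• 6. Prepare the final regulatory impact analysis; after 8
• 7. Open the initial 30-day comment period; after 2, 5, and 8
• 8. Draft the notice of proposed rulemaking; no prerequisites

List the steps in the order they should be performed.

Only 8 has no prerequisites, so it is first.
6 needed 8, now all done → 6.
2 needed 6, now all done → 2.
5 needed 2, now all done → 5.
7 needed 2, 5 and 8, now all done → 7.
Next only 4 has its prerequisites met → 4.
3 is the only step now ready → 3.
That leaves 1 as the only ready step → 1.

8 6 2 5 7 4 3 1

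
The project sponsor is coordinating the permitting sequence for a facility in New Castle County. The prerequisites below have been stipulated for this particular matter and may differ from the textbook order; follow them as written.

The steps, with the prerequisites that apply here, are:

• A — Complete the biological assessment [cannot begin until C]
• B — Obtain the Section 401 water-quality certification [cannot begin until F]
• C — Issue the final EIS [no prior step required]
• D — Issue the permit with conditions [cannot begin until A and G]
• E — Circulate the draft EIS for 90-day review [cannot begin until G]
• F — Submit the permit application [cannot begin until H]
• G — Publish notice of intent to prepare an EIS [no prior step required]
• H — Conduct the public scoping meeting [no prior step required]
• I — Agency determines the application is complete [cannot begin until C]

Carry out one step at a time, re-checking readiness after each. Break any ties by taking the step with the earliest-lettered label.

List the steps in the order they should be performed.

C, A, G, D, E, H, F, B, I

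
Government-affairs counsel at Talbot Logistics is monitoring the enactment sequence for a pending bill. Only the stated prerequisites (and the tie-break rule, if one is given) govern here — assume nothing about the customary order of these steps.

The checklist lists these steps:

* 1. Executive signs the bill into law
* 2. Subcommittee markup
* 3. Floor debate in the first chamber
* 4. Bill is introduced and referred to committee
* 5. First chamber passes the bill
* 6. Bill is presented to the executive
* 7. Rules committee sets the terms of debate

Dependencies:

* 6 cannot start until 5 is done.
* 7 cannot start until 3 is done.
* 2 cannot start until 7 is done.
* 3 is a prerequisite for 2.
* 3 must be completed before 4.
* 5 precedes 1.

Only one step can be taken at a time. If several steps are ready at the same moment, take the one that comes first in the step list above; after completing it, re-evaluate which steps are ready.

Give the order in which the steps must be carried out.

3, 4, 5, 1, 6, 7, 2

3 and 5 have no prerequisites; 3 is listed earlier, so 3 is first.
4, 5 and 7 are all available; 4 is listed earlier → 4.
Ready: 5 and 7. 5 is listed earlier → 5.
Now 1, 6 and 7 have their prerequisites met. 1 is listed earlier, so 1 next.
Now 6 and 7 have their prerequisites met. 6 is listed earlier, so 6 next.
Next only 7 has its prerequisites met → 7.
2 needed 3 and 7, now all done → 2.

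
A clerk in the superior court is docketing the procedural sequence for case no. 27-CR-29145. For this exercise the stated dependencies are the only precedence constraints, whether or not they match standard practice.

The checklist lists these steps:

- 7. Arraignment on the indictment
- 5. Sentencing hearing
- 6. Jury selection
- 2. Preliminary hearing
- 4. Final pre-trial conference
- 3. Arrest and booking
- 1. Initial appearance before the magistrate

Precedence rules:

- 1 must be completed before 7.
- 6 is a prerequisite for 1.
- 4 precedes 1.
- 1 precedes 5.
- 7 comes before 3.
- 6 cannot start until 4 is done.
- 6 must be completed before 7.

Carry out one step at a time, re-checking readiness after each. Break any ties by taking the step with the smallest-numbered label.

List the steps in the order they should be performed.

2 → 4 → 6 → 1 → 5 → 7 → 3

Nothing is required for 2 and 4. 2 has the earlier label → 2 first.
That leaves 4 as the only ready step → 4.
6 needed 4, now all done → 6.
1 needed 4 and 6, now all done → 1.
Now 5 and 7 have their prerequisites met. 5 has the earlier label, so 5 next.
7 needed 1 and 6, now all done → 7.
3 is the only step now ready → 3.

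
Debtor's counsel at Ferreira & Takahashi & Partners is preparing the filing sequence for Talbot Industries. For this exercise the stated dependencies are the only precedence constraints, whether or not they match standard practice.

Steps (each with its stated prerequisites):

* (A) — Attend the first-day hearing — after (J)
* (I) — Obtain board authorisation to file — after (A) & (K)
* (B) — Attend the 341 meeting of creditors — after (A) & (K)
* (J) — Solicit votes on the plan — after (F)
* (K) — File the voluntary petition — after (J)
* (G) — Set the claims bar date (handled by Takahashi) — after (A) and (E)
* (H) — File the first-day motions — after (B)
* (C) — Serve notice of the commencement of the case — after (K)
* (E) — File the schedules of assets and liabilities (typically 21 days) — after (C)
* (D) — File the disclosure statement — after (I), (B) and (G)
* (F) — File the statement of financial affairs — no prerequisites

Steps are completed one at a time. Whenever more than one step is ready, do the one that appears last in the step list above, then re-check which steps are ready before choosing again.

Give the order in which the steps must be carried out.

(F), (J), (K), (C), (E), (A), (G), (B), (H), (I), (D)

(F) has no prerequisites → (F) first.
(J) needed (F), now all done → (J).
Now (K) and (A) have their prerequisites met. (K) is listed later, so (K) next.
(C) now also ready, so the ready set is {(C), (A)}; (C) is listed later → (C).
Now (E) and (A) have their prerequisites met. (E) is listed later, so (E) next.
(A) needed (J), now all done → (A).
Now (G), (B) and (I) have their prerequisites met. (G) is listed later, so (G) next.
(B) and (I) are both available; (B) is listed later → (B).
(H) now also ready, so the ready set is {(H), (I)}; (H) is listed later → (H).
(I) needed (K) and (A), now all done → (I).
(D) needed (G), (B) and (I), now all done → (D).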